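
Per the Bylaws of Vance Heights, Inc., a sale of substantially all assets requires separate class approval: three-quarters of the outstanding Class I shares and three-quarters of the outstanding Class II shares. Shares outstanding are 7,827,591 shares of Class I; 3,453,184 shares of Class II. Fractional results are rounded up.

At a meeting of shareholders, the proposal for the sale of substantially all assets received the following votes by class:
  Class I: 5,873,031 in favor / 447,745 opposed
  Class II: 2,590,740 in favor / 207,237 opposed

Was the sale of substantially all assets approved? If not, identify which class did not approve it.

Approved — every class gave the required vote.

Class I: 3/4 of 7827591 = 5870693.25, rounded up to 5870694; 5,870,694 required, 5,873,031 in favor — approved.
Class II: 3/4 of 3453184 = 2589888; 2,589,888 required, 2,590,740 in favor — approved.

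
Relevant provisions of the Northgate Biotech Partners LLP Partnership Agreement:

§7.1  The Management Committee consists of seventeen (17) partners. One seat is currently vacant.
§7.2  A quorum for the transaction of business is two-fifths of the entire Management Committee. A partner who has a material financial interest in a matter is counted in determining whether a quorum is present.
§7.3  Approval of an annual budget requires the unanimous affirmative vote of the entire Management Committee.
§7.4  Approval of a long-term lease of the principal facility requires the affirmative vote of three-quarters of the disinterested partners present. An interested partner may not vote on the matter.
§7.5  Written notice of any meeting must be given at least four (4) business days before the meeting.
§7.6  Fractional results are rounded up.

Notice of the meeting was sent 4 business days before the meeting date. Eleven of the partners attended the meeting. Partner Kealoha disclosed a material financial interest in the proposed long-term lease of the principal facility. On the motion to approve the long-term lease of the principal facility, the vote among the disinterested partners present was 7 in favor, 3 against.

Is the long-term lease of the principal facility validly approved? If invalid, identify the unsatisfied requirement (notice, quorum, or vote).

Notice: 4 business days given; 4 required (4 ≥ 4). Satisfied.
Quorum: 11 present (interested partners count toward quorum); quorum is 7. Satisfied.
Vote: the long-term lease of the principal facility requires three-fourths of the disinterested partners present (11 − 1 = 10). 3/4 of 10 = 7.50, rounded up to 8, so 8 affirmative votes are needed; 7 voted in favor. Not satisfied.

Invalid — vote requirement not satisfied.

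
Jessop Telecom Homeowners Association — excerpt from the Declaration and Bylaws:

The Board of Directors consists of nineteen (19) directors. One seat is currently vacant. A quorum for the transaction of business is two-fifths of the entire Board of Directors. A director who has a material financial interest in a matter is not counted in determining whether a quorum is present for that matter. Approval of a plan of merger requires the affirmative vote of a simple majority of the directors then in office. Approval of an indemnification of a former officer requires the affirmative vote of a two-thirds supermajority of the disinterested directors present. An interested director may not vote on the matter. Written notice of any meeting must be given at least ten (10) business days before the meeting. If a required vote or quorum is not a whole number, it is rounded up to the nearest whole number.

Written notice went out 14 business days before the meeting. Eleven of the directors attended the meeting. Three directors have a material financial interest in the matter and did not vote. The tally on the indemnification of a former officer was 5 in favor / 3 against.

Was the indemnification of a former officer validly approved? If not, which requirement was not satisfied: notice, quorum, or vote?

Invalid — vote requirement not satisfied.

Notice: 14 business days given; 10 required (14 ≥ 10). Satisfied.
Quorum: 11 present, but the 3 interested directors do not count, leaving 8. Quorum is 8. Satisfied.
Vote: the indemnification of a former officer requires two-thirds of the disinterested directors present (11 − 3 = 8). 2/3 of 8 = 5.33, rounded up to 6, so 6 affirmative votes are needed; 5 voted in favor. Not satisfied.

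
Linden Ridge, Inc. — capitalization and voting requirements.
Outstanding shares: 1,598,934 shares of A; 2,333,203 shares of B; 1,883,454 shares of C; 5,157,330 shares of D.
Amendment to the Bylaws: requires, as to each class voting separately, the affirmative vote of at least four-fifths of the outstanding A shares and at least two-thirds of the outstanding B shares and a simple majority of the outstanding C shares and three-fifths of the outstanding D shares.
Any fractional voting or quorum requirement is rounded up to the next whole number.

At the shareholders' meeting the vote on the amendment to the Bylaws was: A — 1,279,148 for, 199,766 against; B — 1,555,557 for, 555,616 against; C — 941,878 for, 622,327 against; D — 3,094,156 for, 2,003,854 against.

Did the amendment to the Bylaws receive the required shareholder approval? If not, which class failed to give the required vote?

Not approved — the D shares did not give the required vote.

A: 4/5 of 1598934 = 1279147.20, rounded up to 1279148; 1,279,148 required, 1,279,148 in favor — approved.
B: 2/3 of 2333203 = 1555468.67, rounded up to 1555469; 1,555,469 required, 1,555,557 in favor — approved.
C: a majority of 1883454 is 941728; 941,728 required, 941,878 in favor — approved.
D: 3/5 of 5157330 = 3094398; 3,094,398 required, 3,094,156 in favor — not approved.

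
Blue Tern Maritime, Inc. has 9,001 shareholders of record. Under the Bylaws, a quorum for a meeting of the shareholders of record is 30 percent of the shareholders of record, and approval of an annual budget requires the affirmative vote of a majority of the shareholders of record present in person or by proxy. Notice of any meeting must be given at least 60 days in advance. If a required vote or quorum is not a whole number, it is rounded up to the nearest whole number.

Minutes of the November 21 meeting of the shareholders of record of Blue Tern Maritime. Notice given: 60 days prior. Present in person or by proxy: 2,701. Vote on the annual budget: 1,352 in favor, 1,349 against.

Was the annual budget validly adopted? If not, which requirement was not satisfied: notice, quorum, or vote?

Valid — all requirements satisfied.

Notice: 60 days given; 60 required. Satisfied.
Quorum: 30% of 9,001 = 2,700.30, rounded up to 2,701; 2,701 present. Satisfied.
Vote: requires a majority of those present (2,701); a majority of 2701 is 1351, so 1,351 needed; 1,352 in favor. Satisfied.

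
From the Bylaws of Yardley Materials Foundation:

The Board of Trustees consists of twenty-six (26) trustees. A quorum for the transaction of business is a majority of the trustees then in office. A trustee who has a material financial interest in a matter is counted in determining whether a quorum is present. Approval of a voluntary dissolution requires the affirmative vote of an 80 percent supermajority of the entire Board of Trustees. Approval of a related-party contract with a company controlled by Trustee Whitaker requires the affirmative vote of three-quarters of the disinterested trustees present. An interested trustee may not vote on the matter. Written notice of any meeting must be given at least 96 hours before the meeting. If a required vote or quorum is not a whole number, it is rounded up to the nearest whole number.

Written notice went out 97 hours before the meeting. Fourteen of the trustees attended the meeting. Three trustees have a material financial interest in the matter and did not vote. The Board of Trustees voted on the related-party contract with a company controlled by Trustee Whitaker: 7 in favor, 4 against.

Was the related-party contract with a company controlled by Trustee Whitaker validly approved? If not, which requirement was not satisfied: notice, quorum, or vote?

Invalid — vote requirement not satisfied.

Notice: 97 hours given; 96 required (97 ≥ 96). Satisfied.
Quorum: 14 present (interested trustees count toward quorum); quorum is 14. Satisfied.
Vote: the related-party contract with a company controlled by Trustee Whitaker requires three-fourths of the disinterested trustees present (14 − 3 = 11). 3/4 of 11 = 8.25, rounded up to 9, so 9 affirmative votes are needed; 7 voted in favor. Not satisfied.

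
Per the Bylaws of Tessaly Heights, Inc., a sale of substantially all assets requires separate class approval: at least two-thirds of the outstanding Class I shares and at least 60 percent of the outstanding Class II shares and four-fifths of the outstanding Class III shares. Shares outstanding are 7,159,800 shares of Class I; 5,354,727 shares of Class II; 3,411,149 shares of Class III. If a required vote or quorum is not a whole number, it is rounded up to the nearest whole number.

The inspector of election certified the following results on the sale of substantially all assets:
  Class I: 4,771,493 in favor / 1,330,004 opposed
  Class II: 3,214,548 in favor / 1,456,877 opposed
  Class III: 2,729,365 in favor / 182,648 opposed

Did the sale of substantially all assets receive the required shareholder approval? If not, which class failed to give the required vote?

Not approved — the Class I shares did not give the required vote.

Class I: 2/3 of 7159800 = 4773200; 4,773,200 required, 4,771,493 in favor — not approved.
Class II: 3/5 of 5354727 = 3212836.20, rounded up to 3212837; 3,212,837 required, 3,214,548 in favor — approved.
Class III: 4/5 of 3411149 = 2728919.20, rounded up to 2728920; 2,728,920 required, 2,729,365 in favor — approved.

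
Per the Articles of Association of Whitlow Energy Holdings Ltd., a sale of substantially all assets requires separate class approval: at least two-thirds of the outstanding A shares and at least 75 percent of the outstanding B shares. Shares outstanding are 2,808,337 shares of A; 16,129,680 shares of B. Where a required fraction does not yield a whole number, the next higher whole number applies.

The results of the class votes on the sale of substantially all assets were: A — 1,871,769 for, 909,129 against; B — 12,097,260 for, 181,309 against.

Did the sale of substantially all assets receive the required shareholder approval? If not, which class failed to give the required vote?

Not approved — the A shares did not give the required vote.

A: 2/3 of 2808337 = 1872224.67, rounded up to 1872225; 1,872,225 required, 1,871,769 in favor — not approved.
B: 3/4 of 16129680 = 12097260; 12,097,260 required, 12,097,260 in favor — approved.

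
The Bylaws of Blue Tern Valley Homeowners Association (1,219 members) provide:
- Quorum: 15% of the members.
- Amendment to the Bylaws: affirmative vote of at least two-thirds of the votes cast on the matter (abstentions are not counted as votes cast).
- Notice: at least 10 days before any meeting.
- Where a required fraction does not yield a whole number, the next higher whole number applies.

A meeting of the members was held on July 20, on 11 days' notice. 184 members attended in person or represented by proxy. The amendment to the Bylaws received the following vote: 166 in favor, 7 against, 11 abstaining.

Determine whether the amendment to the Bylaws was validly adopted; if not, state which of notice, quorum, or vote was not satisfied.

Notice: 11 days given; 10 required. Satisfied.
Quorum: 15% of 1,219 = 182.85, rounded up to 183; 184 present. Satisfied.
Vote: requires two-thirds of the votes cast (184 − 11 abstaining = 173); 2/3 of 173 = 115.33, rounded up to 116, so 116 needed; 166 in favor. Satisfied.

Valid — all requirements satisfied.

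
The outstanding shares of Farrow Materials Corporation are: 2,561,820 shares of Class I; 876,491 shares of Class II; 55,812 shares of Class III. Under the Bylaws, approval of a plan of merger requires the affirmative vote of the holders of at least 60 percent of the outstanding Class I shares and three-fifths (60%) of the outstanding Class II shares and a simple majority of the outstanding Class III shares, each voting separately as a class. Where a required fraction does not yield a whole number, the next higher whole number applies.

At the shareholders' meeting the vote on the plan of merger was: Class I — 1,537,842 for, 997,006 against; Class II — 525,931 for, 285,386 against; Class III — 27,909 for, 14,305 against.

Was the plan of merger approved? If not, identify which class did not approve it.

Approved — every class gave the required vote.

Class I: 3/5 of 2561820 = 1537092; 1,537,092 required, 1,537,842 in favor — approved.
Class II: 3/5 of 876491 = 525894.60, rounded up to 525895; 525,895 required, 525,931 in favor — approved.
Class III: a majority of 55812 is 27907; 27,907 required, 27,909 in favor — approved.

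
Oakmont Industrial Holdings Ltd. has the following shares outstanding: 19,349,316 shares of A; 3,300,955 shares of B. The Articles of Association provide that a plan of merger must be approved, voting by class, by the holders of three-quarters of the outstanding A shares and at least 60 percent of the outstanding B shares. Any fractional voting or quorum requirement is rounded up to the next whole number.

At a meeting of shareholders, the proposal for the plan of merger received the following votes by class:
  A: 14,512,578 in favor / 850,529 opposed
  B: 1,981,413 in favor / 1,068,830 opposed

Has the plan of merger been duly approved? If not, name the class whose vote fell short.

Approved — every class gave the required vote.

A: 3/4 of 19349316 = 14511987; 14,511,987 required, 14,512,578 in favor — approved.
B: 3/5 of 3300955 = 1980573; 1,980,573 required, 1,981,413 in favor — approved.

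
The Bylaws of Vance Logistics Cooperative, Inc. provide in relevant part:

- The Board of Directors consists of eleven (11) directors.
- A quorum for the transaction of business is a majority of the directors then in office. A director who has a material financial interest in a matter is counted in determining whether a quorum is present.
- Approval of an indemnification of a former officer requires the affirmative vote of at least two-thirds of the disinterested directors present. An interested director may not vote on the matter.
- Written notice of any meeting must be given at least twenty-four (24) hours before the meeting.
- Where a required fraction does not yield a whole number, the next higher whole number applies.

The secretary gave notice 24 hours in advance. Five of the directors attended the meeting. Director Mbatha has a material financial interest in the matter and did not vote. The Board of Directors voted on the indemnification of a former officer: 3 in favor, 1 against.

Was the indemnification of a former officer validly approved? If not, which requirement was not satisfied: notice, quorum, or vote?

Notice: 24 hours given; 24 required (24 ≥ 24). Satisfied.
Quorum: 5 present (interested directors count toward quorum); quorum is 6. Not satisfied.
Vote: the indemnification of a former officer requires two-thirds of the disinterested directors present (5 − 1 = 4). 2/3 of 4 = 2.67, rounded up to 3, so 3 affirmative votes are needed; 3 voted in favor. Satisfied. (Moot — without a quorum no business can be validly transacted.)

Invalid — quorum requirement not satisfied.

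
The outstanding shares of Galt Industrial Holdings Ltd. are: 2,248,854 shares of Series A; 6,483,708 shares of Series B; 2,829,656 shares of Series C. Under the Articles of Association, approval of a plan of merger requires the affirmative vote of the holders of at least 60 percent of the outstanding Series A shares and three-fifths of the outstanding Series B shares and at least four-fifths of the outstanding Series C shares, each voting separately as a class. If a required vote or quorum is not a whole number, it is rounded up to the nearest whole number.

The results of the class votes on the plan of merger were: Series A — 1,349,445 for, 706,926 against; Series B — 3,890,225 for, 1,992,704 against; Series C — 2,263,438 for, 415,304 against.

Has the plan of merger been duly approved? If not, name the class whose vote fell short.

Series A: 3/5 of 2248854 = 1349312.40, rounded up to 1349313; 1,349,313 required, 1,349,445 in favor — approved.
Series B: 3/5 of 6483708 = 3890224.80, rounded up to 3890225; 3,890,225 required, 3,890,225 in favor — approved.
Series C: 4/5 of 2829656 = 2263724.80, rounded up to 2263725; 2,263,725 required, 2,263,438 in favor — not approved.

Not approved — the Series C shares did not give the required vote.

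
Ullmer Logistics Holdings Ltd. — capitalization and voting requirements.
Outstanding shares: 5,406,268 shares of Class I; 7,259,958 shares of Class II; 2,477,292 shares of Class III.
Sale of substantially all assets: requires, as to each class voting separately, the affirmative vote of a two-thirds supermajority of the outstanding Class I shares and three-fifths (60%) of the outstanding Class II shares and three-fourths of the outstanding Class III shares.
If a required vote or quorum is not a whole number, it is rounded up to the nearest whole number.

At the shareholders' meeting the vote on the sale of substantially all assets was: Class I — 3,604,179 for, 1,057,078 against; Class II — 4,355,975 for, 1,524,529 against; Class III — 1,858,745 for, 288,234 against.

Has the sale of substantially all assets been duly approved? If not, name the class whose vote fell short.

Class I: 2/3 of 5406268 = 3604178.67, rounded up to 3604179; 3,604,179 required, 3,604,179 in favor — approved.
Class II: 3/5 of 7259958 = 4355974.80, rounded up to 4355975; 4,355,975 required, 4,355,975 in favor — approved.
Class III: 3/4 of 2477292 = 1857969; 1,857,969 required, 1,858,745 in favor — approved.

Approved — every class gave the required vote.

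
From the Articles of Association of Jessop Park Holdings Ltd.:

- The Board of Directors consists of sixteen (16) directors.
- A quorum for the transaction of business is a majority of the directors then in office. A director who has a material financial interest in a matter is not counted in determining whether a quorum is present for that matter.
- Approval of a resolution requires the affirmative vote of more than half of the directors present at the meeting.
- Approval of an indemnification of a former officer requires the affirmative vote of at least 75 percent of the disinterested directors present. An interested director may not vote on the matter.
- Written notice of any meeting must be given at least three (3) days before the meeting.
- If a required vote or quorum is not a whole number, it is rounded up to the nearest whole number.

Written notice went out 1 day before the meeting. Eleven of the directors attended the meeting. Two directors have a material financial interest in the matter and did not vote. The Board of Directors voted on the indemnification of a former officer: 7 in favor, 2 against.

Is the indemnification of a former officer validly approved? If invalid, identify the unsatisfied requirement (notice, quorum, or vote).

Notice: 1 day given; 3 required (1 < 3). Not satisfied.
Quorum: 11 present, but the 2 interested directors do not count, leaving 9. Quorum is 9. Satisfied.
Vote: the indemnification of a former officer requires three-fourths of the disinterested directors present (11 − 2 = 9). 3/4 of 9 = 6.75, rounded up to 7, so 7 affirmative votes are needed; 7 voted in favor. Satisfied.

Invalid — notice requirement not satisfied.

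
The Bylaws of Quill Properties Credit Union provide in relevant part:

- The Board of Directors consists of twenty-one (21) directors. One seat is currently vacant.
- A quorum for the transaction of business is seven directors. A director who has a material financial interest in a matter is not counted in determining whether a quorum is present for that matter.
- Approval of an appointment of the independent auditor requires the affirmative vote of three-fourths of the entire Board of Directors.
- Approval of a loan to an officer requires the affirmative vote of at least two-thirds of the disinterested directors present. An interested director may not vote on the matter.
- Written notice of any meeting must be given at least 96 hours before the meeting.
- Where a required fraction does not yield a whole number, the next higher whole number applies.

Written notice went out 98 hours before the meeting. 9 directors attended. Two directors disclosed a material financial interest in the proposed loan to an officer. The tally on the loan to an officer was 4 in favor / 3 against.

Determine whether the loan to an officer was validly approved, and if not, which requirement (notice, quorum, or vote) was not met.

Notice: 98 hours given; 96 required (98 ≥ 96). Satisfied.
Quorum: 9 present, but the 2 interested directors do not count, leaving 7. Quorum is 7. Satisfied.
Vote: the loan to an officer requires two-thirds of the disinterested directors present (9 − 2 = 7). 2/3 of 7 = 4.67, rounded up to 5, so 5 affirmative votes are needed; 4 voted in favor. Not satisfied.

Invalid — vote requirement not satisfied.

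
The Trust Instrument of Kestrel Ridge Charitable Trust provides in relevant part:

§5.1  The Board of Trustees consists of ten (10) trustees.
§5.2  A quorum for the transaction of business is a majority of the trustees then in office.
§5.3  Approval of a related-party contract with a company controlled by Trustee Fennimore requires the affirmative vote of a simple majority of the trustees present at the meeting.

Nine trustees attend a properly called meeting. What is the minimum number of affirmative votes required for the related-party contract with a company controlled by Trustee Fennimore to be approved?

5

The related-party contract with a company controlled by Trustee Fennimore requires a majority of the trustees present (9).
A majority of 9 is 5.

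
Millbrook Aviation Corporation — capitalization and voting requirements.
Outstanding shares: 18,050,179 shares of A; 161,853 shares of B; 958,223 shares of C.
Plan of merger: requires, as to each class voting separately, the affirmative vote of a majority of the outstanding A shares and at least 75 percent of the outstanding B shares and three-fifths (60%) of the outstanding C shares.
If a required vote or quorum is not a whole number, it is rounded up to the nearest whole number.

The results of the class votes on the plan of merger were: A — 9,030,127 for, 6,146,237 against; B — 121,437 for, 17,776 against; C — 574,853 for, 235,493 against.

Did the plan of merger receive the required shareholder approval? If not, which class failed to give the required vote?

Not approved — the C shares did not give the required vote.

A: a majority of 18050179 is 9025090; 9,025,090 required, 9,030,127 in favor — approved.
B: 3/4 of 161853 = 121389.75, rounded up to 121390; 121,390 required, 121,437 in favor — approved.
C: 3/5 of 958223 = 574933.80, rounded up to 574934; 574,934 required, 574,853 in favor — not approved.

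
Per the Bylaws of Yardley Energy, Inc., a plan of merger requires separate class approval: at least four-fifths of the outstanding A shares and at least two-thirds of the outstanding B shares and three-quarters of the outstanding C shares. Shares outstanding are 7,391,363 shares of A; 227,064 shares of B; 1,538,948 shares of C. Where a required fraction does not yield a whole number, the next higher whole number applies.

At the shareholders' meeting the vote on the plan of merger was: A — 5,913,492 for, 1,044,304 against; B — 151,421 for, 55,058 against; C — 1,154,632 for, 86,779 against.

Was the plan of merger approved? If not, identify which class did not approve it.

A: 4/5 of 7391363 = 5913090.40, rounded up to 5913091; 5,913,091 required, 5,913,492 in favor — approved.
B: 2/3 of 227064 = 151376; 151,376 required, 151,421 in favor — approved.
C: 3/4 of 1538948 = 1154211; 1,154,211 required, 1,154,632 in favor — approved.

Approved — every class gave the required vote.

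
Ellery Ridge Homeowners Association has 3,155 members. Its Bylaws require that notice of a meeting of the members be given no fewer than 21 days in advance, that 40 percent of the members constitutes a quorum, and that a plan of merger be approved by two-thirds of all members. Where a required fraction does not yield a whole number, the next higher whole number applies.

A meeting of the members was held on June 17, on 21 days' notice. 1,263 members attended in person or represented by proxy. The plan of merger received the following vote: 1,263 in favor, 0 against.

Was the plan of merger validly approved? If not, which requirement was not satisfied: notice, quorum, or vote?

Invalid — vote requirement not satisfied.

Notice: 21 days given; 21 required. Satisfied.
Quorum: 40% of 3,155 = 1,262; 1,263 present. Satisfied.
Vote: requires two-thirds of all members (3,155); 2/3 of 3155 = 2103.33, rounded up to 2104, so 2,104 needed; 1,263 in favor. Not satisfied.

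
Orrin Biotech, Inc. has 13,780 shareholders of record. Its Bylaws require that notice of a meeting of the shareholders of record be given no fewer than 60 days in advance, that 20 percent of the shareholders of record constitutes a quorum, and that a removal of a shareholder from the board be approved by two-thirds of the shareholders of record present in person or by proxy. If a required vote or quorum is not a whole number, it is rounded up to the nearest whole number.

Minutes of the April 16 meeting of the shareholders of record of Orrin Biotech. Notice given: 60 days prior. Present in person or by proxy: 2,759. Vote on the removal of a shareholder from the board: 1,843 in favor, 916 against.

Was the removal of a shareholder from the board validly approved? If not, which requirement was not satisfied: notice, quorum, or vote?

Valid — all requirements satisfied.

Notice: 60 days given; 60 required. Satisfied.
Quorum: 20% of 13,780 = 2,756; 2,759 present. Satisfied.
Vote: requires two-thirds of those present (2,759); 2/3 of 2759 = 1839.33, rounded up to 1840, so 1,840 needed; 1,843 in favor. Satisfied.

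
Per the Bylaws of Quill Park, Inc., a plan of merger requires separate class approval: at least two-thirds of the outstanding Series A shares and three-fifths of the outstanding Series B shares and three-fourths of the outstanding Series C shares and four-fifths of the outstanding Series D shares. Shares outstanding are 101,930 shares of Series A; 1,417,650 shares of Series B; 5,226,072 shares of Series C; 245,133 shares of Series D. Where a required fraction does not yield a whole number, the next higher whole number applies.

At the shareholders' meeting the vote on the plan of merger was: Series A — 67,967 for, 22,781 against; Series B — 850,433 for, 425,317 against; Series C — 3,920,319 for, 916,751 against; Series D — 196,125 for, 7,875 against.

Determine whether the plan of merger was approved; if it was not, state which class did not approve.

Series A: 2/3 of 101930 = 67953.33, rounded up to 67954; 67,954 required, 67,967 in favor — approved.
Series B: 3/5 of 1417650 = 850590; 850,590 required, 850,433 in favor — not approved.
Series C: 3/4 of 5226072 = 3919554; 3,919,554 required, 3,920,319 in favor — approved.
Series D: 4/5 of 245133 = 196106.40, rounded up to 196107; 196,107 required, 196,125 in favor — approved.

Not approved — the Series B shares did not give the required vote.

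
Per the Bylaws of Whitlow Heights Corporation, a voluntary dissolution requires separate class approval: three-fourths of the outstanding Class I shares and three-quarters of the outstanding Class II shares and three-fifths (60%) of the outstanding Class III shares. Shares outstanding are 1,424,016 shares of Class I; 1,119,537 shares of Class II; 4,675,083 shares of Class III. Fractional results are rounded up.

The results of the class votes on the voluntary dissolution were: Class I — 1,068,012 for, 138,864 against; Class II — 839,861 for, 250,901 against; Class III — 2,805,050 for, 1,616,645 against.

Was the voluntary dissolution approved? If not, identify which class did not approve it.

Class I: 3/4 of 1424016 = 1068012; 1,068,012 required, 1,068,012 in favor — approved.
Class II: 3/4 of 1119537 = 839652.75, rounded up to 839653; 839,653 required, 839,861 in favor — approved.
Class III: 3/5 of 4675083 = 2805049.80, rounded up to 2805050; 2,805,050 required, 2,805,050 in favor — approved.

Approved — every class gave the required vote.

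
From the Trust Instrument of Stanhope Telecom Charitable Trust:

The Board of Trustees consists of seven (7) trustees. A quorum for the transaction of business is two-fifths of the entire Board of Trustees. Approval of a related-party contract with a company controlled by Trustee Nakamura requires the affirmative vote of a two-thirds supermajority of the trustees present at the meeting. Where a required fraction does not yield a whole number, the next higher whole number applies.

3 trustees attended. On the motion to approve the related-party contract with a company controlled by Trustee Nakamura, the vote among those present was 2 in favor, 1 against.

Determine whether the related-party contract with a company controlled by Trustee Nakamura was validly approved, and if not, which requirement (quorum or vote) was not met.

Quorum: 3 present; quorum is 3. Satisfied.
Vote: the related-party contract with a company controlled by Trustee Nakamura requires two-thirds of the trustees present (3). 2/3 of 3 = 2, so 2 affirmative votes are needed; 2 voted in favor. Satisfied.

Valid — all requirements satisfied.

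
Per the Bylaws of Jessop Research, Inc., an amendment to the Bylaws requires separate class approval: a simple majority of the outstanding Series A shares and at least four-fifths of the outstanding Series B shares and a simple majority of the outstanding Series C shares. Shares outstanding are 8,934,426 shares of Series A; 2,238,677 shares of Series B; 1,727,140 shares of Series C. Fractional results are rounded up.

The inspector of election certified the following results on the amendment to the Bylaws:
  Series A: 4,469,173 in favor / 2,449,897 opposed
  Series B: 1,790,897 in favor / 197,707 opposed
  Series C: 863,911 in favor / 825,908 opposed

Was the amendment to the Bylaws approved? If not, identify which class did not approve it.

Not approved — the Series B shares did not give the required vote.

Series A: a majority of 8934426 is 4467214; 4,467,214 required, 4,469,173 in favor — approved.
Series B: 4/5 of 2238677 = 1790941.60, rounded up to 1790942; 1,790,942 required, 1,790,897 in favor — not approved.
Series C: a majority of 1727140 is 863571; 863,571 required, 863,911 in favor — approved.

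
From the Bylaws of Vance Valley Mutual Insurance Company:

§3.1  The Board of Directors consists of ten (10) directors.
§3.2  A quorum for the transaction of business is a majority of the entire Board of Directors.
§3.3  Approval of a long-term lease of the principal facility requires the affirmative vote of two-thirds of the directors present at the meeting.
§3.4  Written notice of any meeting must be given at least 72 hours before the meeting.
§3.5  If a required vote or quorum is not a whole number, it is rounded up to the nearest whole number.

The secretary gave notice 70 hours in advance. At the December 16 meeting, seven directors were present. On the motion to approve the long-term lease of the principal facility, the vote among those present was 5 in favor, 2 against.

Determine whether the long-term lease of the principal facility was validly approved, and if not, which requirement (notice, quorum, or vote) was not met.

Invalid — notice requirement not satisfied.

Notice: 70 hours given; 72 required (70 < 72). Not satisfied.
Quorum: 7 present; quorum is 6. Satisfied.
Vote: the long-term lease of the principal facility requires two-thirds of the directors present (7). 2/3 of 7 = 4.67, rounded up to 5, so 5 affirmative votes are needed; 5 voted in favor. Satisfied.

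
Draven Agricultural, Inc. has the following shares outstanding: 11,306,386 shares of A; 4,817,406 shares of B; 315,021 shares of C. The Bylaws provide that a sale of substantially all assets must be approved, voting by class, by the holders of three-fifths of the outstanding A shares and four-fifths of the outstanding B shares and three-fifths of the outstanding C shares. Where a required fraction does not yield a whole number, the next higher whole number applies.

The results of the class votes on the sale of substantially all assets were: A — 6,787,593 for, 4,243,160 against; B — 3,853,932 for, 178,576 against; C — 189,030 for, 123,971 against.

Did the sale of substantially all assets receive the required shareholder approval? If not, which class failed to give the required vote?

Approved — every class gave the required vote.

A: 3/5 of 11306386 = 6783831.60, rounded up to 6783832; 6,783,832 required, 6,787,593 in favor — approved.
B: 4/5 of 4817406 = 3853924.80, rounded up to 3853925; 3,853,925 required, 3,853,932 in favor — approved.
C: 3/5 of 315021 = 189012.60, rounded up to 189013; 189,013 required, 189,030 in favor — approved.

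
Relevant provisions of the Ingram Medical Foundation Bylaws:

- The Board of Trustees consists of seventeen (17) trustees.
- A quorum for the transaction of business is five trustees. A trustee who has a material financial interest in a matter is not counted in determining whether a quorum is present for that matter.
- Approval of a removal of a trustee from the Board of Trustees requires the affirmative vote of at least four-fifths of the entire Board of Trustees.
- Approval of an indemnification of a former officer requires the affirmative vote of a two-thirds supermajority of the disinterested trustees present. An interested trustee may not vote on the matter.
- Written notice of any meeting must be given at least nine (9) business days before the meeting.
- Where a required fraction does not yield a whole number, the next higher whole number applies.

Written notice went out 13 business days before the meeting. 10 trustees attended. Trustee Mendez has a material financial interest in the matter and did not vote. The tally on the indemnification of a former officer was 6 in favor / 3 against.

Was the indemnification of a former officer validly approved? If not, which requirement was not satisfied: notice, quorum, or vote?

Notice: 13 business days given; 9 required (13 ≥ 9). Satisfied.
Quorum: 10 present, but the 1 interested trustee does not count, leaving 9. Quorum is 5. Satisfied.
Vote: the indemnification of a former officer requires two-thirds of the disinterested trustees present (10 − 1 = 9). 2/3 of 9 = 6, so 6 affirmative votes are needed; 6 voted in favor. Satisfied.

Valid — all requirements satisfied.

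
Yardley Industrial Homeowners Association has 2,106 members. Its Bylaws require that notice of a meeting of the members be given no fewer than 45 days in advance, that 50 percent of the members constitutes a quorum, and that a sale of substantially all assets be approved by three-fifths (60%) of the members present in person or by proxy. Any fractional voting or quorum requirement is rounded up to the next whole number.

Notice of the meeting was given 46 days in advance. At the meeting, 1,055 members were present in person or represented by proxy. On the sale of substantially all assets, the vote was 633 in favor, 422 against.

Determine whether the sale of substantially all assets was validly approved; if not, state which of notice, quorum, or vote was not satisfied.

Notice: 46 days given; 45 required. Satisfied.
Quorum: 50% of 2,106 = 1,053; 1,055 present. Satisfied.
Vote: requires three-fifths of those present (1,055); 3/5 of 1055 = 633, so 633 needed; 633 in favor. Satisfied.

Valid — all requirements satisfied.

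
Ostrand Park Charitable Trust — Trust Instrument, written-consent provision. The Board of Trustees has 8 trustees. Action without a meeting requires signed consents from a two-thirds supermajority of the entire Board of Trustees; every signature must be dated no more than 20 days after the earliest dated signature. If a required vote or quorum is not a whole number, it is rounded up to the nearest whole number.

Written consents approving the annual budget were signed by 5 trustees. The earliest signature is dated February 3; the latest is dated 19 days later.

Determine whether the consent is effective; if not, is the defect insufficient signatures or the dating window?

Signatures required: a two-thirds supermajority of 8 — 2/3 of 8 = 5.33, rounded up to 6, so 6 needed; 5 signed. Insufficient.
Dating window: the latest signature is 19 days after the earliest; the limit is 20 days. Within the window.

Not effective — insufficient signatures.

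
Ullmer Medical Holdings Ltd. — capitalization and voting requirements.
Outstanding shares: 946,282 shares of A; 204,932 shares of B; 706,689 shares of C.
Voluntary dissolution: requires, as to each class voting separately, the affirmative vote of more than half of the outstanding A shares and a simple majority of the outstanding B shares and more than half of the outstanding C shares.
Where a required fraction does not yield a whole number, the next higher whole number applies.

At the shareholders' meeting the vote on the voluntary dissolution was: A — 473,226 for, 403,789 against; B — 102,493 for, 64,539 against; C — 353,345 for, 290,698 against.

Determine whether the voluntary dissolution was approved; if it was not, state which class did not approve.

A: a majority of 946282 is 473142; 473,142 required, 473,226 in favor — approved.
B: a majority of 204932 is 102467; 102,467 required, 102,493 in favor — approved.
C: a majority of 706689 is 353345; 353,345 required, 353,345 in favor — approved.

Approved — every class gave the required vote.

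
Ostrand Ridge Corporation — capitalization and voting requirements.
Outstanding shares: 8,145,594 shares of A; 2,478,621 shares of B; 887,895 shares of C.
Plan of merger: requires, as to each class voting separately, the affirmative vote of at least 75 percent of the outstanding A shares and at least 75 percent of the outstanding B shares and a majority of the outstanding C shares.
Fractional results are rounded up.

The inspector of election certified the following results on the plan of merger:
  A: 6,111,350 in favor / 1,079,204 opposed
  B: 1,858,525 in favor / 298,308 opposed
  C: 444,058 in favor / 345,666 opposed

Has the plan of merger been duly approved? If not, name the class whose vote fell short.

Not approved — the B shares did not give the required vote.

A: 3/4 of 8145594 = 6109195.50, rounded up to 6109196; 6,109,196 required, 6,111,350 in favor — approved.
B: 3/4 of 2478621 = 1858965.75, rounded up to 1858966; 1,858,966 required, 1,858,525 in favor — not approved.
C: a majority of 887895 is 443948; 443,948 required, 444,058 in favor — approved.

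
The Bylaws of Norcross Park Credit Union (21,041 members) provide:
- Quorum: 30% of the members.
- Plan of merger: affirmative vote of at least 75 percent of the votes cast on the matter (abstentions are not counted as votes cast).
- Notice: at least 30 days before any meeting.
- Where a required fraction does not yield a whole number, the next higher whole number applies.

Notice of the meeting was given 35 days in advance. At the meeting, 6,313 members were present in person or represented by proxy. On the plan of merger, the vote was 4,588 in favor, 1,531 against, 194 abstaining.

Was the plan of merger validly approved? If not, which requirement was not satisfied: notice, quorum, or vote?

Invalid — vote requirement not satisfied.

Notice: 35 days given; 30 required. Satisfied.
Quorum: 30% of 21,041 = 6,312.30, rounded up to 6,313; 6,313 present. Satisfied.
Vote: requires three-fourths of the votes cast (6,313 − 194 abstaining = 6,119); 3/4 of 6119 = 4589.25, rounded up to 4590, so 4,590 needed; 4,588 in favor. Not satisfied.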